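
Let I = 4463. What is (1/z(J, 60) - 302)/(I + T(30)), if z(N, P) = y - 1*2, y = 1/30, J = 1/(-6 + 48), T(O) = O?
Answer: -17848/265087 ≈ -0.067329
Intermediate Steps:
J = 1/42 ≈ 0.023810
y = 1/30 ≈ 0.033333
z(N, P) = -59/30 (z(N, P) = 1/30 - 1*2 = 1/30 - 2 = -59/30)
(1/z(J, 60) - 302)/(I + T(30)) = (1/(-59/30) - 302)/(4463 + 30) = (-30/59 - 302)/4493 = -17848/59*1/4493 = -17848/265087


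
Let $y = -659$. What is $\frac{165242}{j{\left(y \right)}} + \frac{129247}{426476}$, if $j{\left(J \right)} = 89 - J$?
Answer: $\frac{1603827817}{7250092} \approx 221.21$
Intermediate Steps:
$\frac{165242}{j{\left(y \right)}} + \frac{129247}{426476} = \frac{165242}{89 - -659} + \frac{129247}{426476} = \frac{165242}{89 + 659} + 129247 \cdot \frac{1}{426476} = \frac{165242}{748} + \frac{129247}{426476} = 165242 \cdot \frac{1}{748} + \frac{129247}{426476} = \frac{7511}{34} + \frac{129247}{426476} = \frac{1603827817}{7250092}$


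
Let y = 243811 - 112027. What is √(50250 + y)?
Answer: 3*√20226 ≈ 426.65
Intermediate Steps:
y = 131784
√(50250 + y) = √(50250 + 131784) = √182034 = 3*√20226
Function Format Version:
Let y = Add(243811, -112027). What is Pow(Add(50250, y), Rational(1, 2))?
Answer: Mul(3, Pow(20226, Rational(1, 2))) ≈ 426.65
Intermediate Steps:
y = 131784
Pow(Add(50250, y), Rational(1, 2)) = Pow(Add(50250, 131784), Rational(1, 2)) = Pow(182034, Rational(1, 2)) = Mul(3, Pow(20226, Rational(1, 2)))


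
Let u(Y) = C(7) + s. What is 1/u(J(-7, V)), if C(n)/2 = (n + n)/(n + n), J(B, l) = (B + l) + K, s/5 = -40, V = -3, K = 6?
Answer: -1/198 ≈ -0.0050505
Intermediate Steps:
s = -200 (s = 5*(-40) = -200)
J(B, l) = 6 + B + l (J(B, l) = (B + l) + 6 = 6 + B + l)
C(n) = 2 (C(n) = 2*((n + n)/(n + n)) = 2*((2*n)/((2*n))) = 2*((2*n)*(1/(2*n))) = 2*1 = 2)
u(Y) = -198 (u(Y) = 2 - 200 = -198)
1/u(J(-7, V)) = 1/(-198) = -1/198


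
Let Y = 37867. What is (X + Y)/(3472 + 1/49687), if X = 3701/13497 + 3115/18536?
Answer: 1222647563592181/112102431851688 ≈ 10.907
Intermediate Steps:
X = 15806413/35740056 (X = 3701*(1/13497) + 3115*(1/18536) = 3701/13497 + 445/2648 = 15806413/35740056 ≈ 0.44226)
(X + Y)/(3472 + 1/49687) = (15806413/35740056 + 37867)/(3472 + 1/49687) = 1353384506965/(35740056*(3472 + 1/49687)) = 1353384506965/(35740056*(172513265/49687)) = (1353384506965/35740056)*(49687/172513265) = 1222647563592181/112102431851688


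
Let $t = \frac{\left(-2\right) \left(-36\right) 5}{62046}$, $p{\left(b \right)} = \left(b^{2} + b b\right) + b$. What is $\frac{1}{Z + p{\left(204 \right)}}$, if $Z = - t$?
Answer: $\frac{3447}{287603872} \approx 1.1985 \cdot 10^{-5}$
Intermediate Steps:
$p{\left(b \right)} = b + 2 b^{2}$ ($p{\left(b \right)} = \left(b^{2} + b^{2}\right) + b = 2 b^{2} + b = b + 2 b^{2}$)
$t = \frac{20}{3447}$ ($t = 72 \cdot 5 \cdot \frac{1}{62046} = 360 \cdot \frac{1}{62046} = \frac{20}{3447} \approx 0.0058021$)
$Z = - \frac{20}{3447}$ ($Z = \left(-1\right) \frac{20}{3447} = - \frac{20}{3447} \approx -0.0058021$)
$\frac{1}{Z + p{\left(204 \right)}} = \frac{1}{- \frac{20}{3447} + 204 \left(1 + 2 \cdot 204\right)} = \frac{1}{- \frac{20}{3447} + 204 \left(1 + 408\right)} = \frac{1}{- \frac{20}{3447} + 204 \cdot 409} = \frac{1}{- \frac{20}{3447} + 83436} = \frac{1}{\frac{287603872}{3447}} = \frac{3447}{287603872}$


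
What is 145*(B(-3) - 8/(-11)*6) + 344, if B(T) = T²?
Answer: 25099/11 ≈ 2281.7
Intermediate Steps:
145*(B(-3) - 8/(-11)*6) + 344 = 145*((-3)² - 8/(-11)*6) + 344 = 145*(9 - 8*(-1/11)*6) + 344 = 145*(9 + (8/11)*6) + 344 = 145*(9 + 48/11) + 344 = 145*(147/11) + 344 = 21315/11 + 344 = 25099/11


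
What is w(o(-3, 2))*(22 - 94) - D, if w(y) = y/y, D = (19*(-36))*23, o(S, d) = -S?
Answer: 15660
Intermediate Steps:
D = -15732 (D = -684*23 = -15732)
w(y) = 1
w(o(-3, 2))*(22 - 94) - D = 1*(22 - 94) - 1*(-15732) = 1*(-72) + 15732 = -72 + 15732 = 15660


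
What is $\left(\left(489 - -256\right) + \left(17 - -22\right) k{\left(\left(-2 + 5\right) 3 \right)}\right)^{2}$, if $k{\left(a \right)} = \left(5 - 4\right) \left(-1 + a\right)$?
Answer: $1117249$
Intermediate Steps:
$k{\left(a \right)} = -1 + a$ ($k{\left(a \right)} = 1 \left(-1 + a\right) = -1 + a$)
$\left(\left(489 - -256\right) + \left(17 - -22\right) k{\left(\left(-2 + 5\right) 3 \right)}\right)^{2} = \left(\left(489 - -256\right) + \left(17 - -22\right) \left(-1 + \left(-2 + 5\right) 3\right)\right)^{2} = \left(\left(489 + 256\right) + \left(17 + 22\right) \left(-1 + 3 \cdot 3\right)\right)^{2} = \left(745 + 39 \left(-1 + 9\right)\right)^{2} = \left(745 + 39 \cdot 8\right)^{2} = \left(745 + 312\right)^{2} = 1057^{2} = 1117249$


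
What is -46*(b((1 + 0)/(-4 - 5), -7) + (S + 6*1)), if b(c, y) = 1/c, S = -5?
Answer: 368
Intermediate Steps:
-46*(b((1 + 0)/(-4 - 5), -7) + (S + 6*1)) = -46*(1/((1 + 0)/(-4 - 5)) + (-5 + 6*1)) = -46*(1/(1/(-9)) + (-5 + 6)) = -46*(1/(1*(-⅑)) + 1) = -46*(1/(-⅑) + 1) = -46*(-9 + 1) = -46*(-8) = 368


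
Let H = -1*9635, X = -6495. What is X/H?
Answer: 1299/1927 ≈ 0.67410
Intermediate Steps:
H = -9635
X/H = -6495/(-9635) = -6495*(-1/9635) = 1299/1927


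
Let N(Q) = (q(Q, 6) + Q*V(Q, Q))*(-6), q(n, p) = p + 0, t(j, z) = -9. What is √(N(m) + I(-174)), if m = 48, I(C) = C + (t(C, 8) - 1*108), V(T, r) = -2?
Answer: √249 ≈ 15.780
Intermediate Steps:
q(n, p) = p
I(C) = -117 + C (I(C) = C + (-9 - 1*108) = C + (-9 - 108) = C - 117 = -117 + C)
N(Q) = -36 + 12*Q (N(Q) = (6 + Q*(-2))*(-6) = (6 - 2*Q)*(-6) = -36 + 12*Q)
√(N(m) + I(-174)) = √((-36 + 12*48) + (-117 - 174)) = √((-36 + 576) - 291) = √(540 - 291) = √249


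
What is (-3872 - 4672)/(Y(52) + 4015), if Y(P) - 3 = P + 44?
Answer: -4272/2057 ≈ -2.0768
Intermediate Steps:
Y(P) = 47 + P (Y(P) = 3 + (P + 44) = 3 + (44 + P) = 47 + P)
(-3872 - 4672)/(Y(52) + 4015) = (-3872 - 4672)/((47 + 52) + 4015) = -8544/(99 + 4015) = -8544/4114 = -8544*1/4114 = -4272/2057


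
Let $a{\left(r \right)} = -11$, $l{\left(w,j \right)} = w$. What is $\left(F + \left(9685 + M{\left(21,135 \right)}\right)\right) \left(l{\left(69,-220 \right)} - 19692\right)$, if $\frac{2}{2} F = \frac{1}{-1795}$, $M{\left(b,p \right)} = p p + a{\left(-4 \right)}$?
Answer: $- \frac{982694408592}{1795} \approx -5.4746 \cdot 10^{8}$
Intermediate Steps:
$M{\left(b,p \right)} = -11 + p^{2}$ ($M{\left(b,p \right)} = p p - 11 = p^{2} - 11 = -11 + p^{2}$)
$F = - \frac{1}{1795}$ ($F = \frac{1}{-1795} = - \frac{1}{1795} \approx -0.0005571$)
$\left(F + \left(9685 + M{\left(21,135 \right)}\right)\right) \left(l{\left(69,-220 \right)} - 19692\right) = \left(- \frac{1}{1795} + \left(9685 - \left(11 - 135^{2}\right)\right)\right) \left(69 - 19692\right) = \left(- \frac{1}{1795} + \left(9685 + \left(-11 + 18225\right)\right)\right) \left(-19623\right) = \left(- \frac{1}{1795} + \left(9685 + 18214\right)\right) \left(-19623\right) = \left(- \frac{1}{1795} + 27899\right) \left(-19623\right) = \frac{50078704}{1795} \left(-19623\right) = - \frac{982694408592}{1795}$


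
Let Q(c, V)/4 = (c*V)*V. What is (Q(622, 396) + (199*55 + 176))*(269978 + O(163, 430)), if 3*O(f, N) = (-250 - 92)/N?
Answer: 22647461807872077/215 ≈ 1.0534e+14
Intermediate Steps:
Q(c, V) = 4*c*V² (Q(c, V) = 4*((c*V)*V) = 4*((V*c)*V) = 4*(c*V²) = 4*c*V²)
O(f, N) = -114/N (O(f, N) = ((-250 - 92)/N)/3 = (-342/N)/3 = -114/N)
(Q(622, 396) + (199*55 + 176))*(269978 + O(163, 430)) = (4*622*396² + (199*55 + 176))*(269978 - 114/430) = (4*622*156816 + (10945 + 176))*(269978 - 114*1/430) = (390158208 + 11121)*(269978 - 57/215) = 390169329*(58045213/215) = 22647461807872077/215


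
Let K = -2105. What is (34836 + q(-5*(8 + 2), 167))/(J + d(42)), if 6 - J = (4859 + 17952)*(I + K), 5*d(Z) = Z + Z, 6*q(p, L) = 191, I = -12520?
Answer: 1046035/10008326934 ≈ 0.00010452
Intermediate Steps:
q(p, L) = 191/6 (q(p, L) = (⅙)*191 = 191/6)
d(Z) = 2*Z/5 (d(Z) = (Z + Z)/5 = (2*Z)/5 = 2*Z/5)
J = 333610881 (J = 6 - (4859 + 17952)*(-12520 - 2105) = 6 - 22811*(-14625) = 6 - 1*(-333610875) = 6 + 333610875 = 333610881)
(34836 + q(-5*(8 + 2), 167))/(J + d(42)) = (34836 + 191/6)/(333610881 + (⅖)*42) = 209207/(6*(333610881 + 84/5)) = 209207/(6*(1668054489/5)) = (209207/6)*(5/1668054489) = 1046035/10008326934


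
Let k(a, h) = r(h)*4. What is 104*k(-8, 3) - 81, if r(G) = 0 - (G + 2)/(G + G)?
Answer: -1283/3 ≈ -427.67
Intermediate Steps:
r(G) = -(2 + G)/(2*G) (r(G) = 0 - (2 + G)/(2*G) = -(2 + G)/(2*G))
k(a, h) = 2*(-2 - h)/h (k(a, h) = ((-2 - h)/(2*h))*4 = 2*(-2 - h)/h)
104*k(-8, 3) - 81 = 104*(-2 - 4/3) - 81 = 104*(-10/3) - 81 = -1040/3 - 81 = -1283/3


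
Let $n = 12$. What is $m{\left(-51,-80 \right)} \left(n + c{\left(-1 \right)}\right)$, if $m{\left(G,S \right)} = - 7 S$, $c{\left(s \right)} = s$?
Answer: $6160$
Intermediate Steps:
$m{\left(-51,-80 \right)} \left(n + c{\left(-1 \right)}\right) = \left(-7\right) \left(-80\right) \left(12 - 1\right) = 560 \cdot 11 = 6160$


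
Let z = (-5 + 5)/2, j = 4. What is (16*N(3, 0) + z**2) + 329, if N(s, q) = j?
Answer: 393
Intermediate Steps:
N(s, q) = 4
z = 0 (z = 0*(1/2) = 0)
(16*N(3, 0) + z**2) + 329 = (16*4 + 0**2) + 329 = (64 + 0) + 329 = 64 + 329 = 393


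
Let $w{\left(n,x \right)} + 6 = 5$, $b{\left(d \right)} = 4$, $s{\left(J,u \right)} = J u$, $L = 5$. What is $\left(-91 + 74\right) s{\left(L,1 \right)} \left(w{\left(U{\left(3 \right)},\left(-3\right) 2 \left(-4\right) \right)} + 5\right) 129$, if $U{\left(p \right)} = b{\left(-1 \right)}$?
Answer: $-43860$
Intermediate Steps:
$U{\left(p \right)} = 4$
$w{\left(n,x \right)} = -1$ ($w{\left(n,x \right)} = -6 + 5 = -1$)
$\left(-91 + 74\right) s{\left(L,1 \right)} \left(w{\left(U{\left(3 \right)},\left(-3\right) 2 \left(-4\right) \right)} + 5\right) 129 = \left(-91 + 74\right) 5 \cdot 1 \left(-1 + 5\right) 129 = - 17 \cdot 5 \cdot 4 \cdot 129 = \left(-17\right) 20 \cdot 129 = \left(-340\right) 129 = -43860$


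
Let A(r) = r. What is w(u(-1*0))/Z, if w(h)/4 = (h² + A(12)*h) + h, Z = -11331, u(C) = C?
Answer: 0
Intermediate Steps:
w(h) = 4*h² + 52*h (w(h) = 4*((h² + 12*h) + h) = 4*(h² + 13*h) = 4*h² + 52*h)
w(u(-1*0))/Z = (4*(-1*0)*(13 - 1*0))/(-11331) = (4*0*(13 + 0))*(-1/11331) = (4*0*13)*(-1/11331) = 0*(-1/11331) = 0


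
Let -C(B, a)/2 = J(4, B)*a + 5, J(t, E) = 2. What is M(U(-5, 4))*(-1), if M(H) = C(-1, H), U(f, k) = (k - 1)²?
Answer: 46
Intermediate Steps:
U(f, k) = (-1 + k)²
C(B, a) = -10 - 4*a (C(B, a) = -2*(2*a + 5) = -2*(5 + 2*a) = -10 - 4*a)
M(H) = -10 - 4*H
M(U(-5, 4))*(-1) = (-10 - 4*(-1 + 4)²)*(-1) = (-10 - 4*3²)*(-1) = (-10 - 4*9)*(-1) = (-10 - 36)*(-1) = -46*(-1) = 46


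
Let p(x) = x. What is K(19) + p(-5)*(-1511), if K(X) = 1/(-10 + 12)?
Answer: 15111/2 ≈ 7555.5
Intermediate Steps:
K(X) = 1/2
K(19) + p(-5)*(-1511) = 1/2 - 5*(-1511) = 1/2 + 7555 = 15111/2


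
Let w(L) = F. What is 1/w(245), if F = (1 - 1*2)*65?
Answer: -1/65 ≈ -0.015385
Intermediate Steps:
F = -65 (F = (1 - 2)*65 = -1*65 = -65)
w(L) = -65
1/w(245) = 1/(-65) = -1/65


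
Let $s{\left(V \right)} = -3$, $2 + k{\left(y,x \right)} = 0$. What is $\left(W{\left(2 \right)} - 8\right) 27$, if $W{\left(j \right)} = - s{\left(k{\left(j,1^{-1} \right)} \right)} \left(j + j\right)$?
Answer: $108$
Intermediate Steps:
$k{\left(y,x \right)} = -2$ ($k{\left(y,x \right)} = -2 + 0 = -2$)
$W{\left(j \right)} = 6 j$ ($W{\left(j \right)} = - \left(-3\right) \left(j + j\right) = - \left(-3\right) 2 j = - \left(-6\right) j = 6 j$)
$\left(W{\left(2 \right)} - 8\right) 27 = \left(6 \cdot 2 - 8\right) 27 = \left(12 - 8\right) 27 = 4 \cdot 27 = 108$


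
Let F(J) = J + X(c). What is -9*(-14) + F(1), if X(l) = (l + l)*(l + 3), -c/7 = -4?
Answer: 1863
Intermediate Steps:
c = 28 (c = -7*(-4) = 28)
X(l) = 2*l*(3 + l) (X(l) = (2*l)*(3 + l) = 2*l*(3 + l))
F(J) = 1736 + J (F(J) = J + 2*28*(3 + 28) = J + 2*28*31 = J + 1736 = 1736 + J)
-9*(-14) + F(1) = -9*(-14) + (1736 + 1) = 126 + 1737 = 1863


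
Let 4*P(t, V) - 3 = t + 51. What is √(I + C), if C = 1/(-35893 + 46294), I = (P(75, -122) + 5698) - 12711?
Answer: I*√3020732464719/20802 ≈ 83.551*I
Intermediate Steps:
P(t, V) = 27/2 + t/4 (P(t, V) = ¾ + (t + 51)/4 = ¾ + (51 + t)/4 = ¾ + (51/4 + t/4) = 27/2 + t/4)
I = -27923/4 (I = ((27/2 + (¼)*75) + 5698) - 12711 = ((27/2 + 75/4) + 5698) - 12711 = (129/4 + 5698) - 12711 = 22921/4 - 12711 = -27923/4 ≈ -6980.8)
C = 1/10401 ≈ 9.6145e-5
√(I + C) = √(-27923/4 + 1/10401) = √(-290427119/41604) = I*√3020732464719/20802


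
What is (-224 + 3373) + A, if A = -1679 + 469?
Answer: 1939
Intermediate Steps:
A = -1210
(-224 + 3373) + A = (-224 + 3373) - 1210 = 3149 - 1210 = 1939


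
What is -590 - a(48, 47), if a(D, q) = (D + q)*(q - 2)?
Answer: -4865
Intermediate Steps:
a(D, q) = (-2 + q)*(D + q) (a(D, q) = (D + q)*(-2 + q) = (-2 + q)*(D + q))
-590 - a(48, 47) = -590 - (47² - 2*48 - 2*47 + 48*47) = -590 - (2209 - 96 - 94 + 2256) = -590 - 1*4275 = -590 - 4275 = -4865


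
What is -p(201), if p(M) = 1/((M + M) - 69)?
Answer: -1/333 ≈ -0.0030030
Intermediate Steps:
p(M) = 1/(-69 + 2*M) (p(M) = 1/(2*M - 69) = 1/(-69 + 2*M))
-p(201) = -1/(-69 + 2*201) = -1/(-69 + 402) = -1/333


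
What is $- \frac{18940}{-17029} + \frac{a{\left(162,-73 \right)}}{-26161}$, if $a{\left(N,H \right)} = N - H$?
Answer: $\frac{491487525}{445495669} \approx 1.1032$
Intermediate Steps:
$- \frac{18940}{-17029} + \frac{a{\left(162,-73 \right)}}{-26161} = - \frac{18940}{-17029} + \frac{162 - -73}{-26161} = \left(-18940\right) \left(- \frac{1}{17029}\right) + \left(162 + 73\right) \left(- \frac{1}{26161}\right) = \frac{18940}{17029} + 235 \left(- \frac{1}{26161}\right) = \frac{18940}{17029} - \frac{235}{26161} = \frac{491487525}{445495669}$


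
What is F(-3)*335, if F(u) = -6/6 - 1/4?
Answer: -1675/4 ≈ -418.75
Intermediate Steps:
F(u) = -5/4 (F(u) = -6*1/6 - 1*1/4 = -1 - 1/4 = -5/4)
F(-3)*335 = -5/4*335 = -1675/4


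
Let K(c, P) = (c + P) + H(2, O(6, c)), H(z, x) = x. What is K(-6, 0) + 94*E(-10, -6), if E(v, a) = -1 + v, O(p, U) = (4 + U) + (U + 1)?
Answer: -1047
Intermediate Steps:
O(p, U) = 5 + 2*U (O(p, U) = (4 + U) + (1 + U) = 5 + 2*U)
K(c, P) = 5 + P + 3*c (K(c, P) = (c + P) + (5 + 2*c) = (P + c) + (5 + 2*c) = 5 + P + 3*c)
K(-6, 0) + 94*E(-10, -6) = (5 + 0 + 3*(-6)) + 94*(-1 - 10) = (5 + 0 - 18) + 94*(-11) = -13 - 1034 = -1047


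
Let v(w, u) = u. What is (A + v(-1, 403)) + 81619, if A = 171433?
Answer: 253455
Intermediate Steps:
(A + v(-1, 403)) + 81619 = (171433 + 403) + 81619 = 171836 + 81619 = 253455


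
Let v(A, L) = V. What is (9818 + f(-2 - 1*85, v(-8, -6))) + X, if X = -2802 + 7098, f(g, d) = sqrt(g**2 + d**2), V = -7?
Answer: 14114 + sqrt(7618) ≈ 14201.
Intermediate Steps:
v(A, L) = -7
f(g, d) = sqrt(d**2 + g**2)
X = 4296
(9818 + f(-2 - 1*85, v(-8, -6))) + X = (9818 + sqrt((-7)**2 + (-2 - 1*85)**2)) + 4296 = (9818 + sqrt(49 + (-2 - 85)**2)) + 4296 = (9818 + sqrt(49 + (-87)**2)) + 4296 = (9818 + sqrt(49 + 7569)) + 4296 = (9818 + sqrt(7618)) + 4296 = 14114 + sqrt(7618)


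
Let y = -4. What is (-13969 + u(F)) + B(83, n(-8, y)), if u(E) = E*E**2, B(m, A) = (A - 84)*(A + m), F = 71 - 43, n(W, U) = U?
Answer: 1031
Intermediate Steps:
F = 28
B(m, A) = (-84 + A)*(A + m)
u(E) = E**3
(-13969 + u(F)) + B(83, n(-8, y)) = (-13969 + 28**3) + ((-4)**2 - 84*(-4) - 84*83 - 4*83) = (-13969 + 21952) + (16 + 336 - 6972 - 332) = 7983 - 6952 = 1031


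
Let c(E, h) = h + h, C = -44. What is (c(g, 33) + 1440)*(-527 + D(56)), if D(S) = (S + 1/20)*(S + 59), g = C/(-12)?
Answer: 17827275/2 ≈ 8.9136e+6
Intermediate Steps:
g = 11/3 (g = -44/(-12) = -44*(-1/12) = 11/3 ≈ 3.6667)
D(S) = (59 + S)*(1/20 + S) (D(S) = (S + 1/20)*(59 + S) = (1/20 + S)*(59 + S) = (59 + S)*(1/20 + S))
c(E, h) = 2*h
(c(g, 33) + 1440)*(-527 + D(56)) = (2*33 + 1440)*(-527 + (59/20 + 56**2 + (1181/20)*56)) = (66 + 1440)*(-527 + (59/20 + 3136 + 16534/5)) = 1506*(-527 + 25783/4) = 1506*(23675/4) = 17827275/2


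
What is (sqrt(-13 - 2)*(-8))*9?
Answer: -72*I*sqrt(15) ≈ -278.85*I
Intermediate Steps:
(sqrt(-13 - 2)*(-8))*9 = (sqrt(-15)*(-8))*9 = ((I*sqrt(15))*(-8))*9 = -8*I*sqrt(15)*9 = -72*I*sqrt(15)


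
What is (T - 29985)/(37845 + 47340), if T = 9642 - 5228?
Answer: -25571/85185 ≈ -0.30018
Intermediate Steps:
T = 4414
(T - 29985)/(37845 + 47340) = (4414 - 29985)/(37845 + 47340) = -25571/85185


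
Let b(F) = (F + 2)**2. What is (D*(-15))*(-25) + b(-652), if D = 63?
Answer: 446125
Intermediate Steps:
b(F) = (2 + F)**2
(D*(-15))*(-25) + b(-652) = (63*(-15))*(-25) + (2 - 652)**2 = -945*(-25) + (-650)**2 = 23625 + 422500 = 446125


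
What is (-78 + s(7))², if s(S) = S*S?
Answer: 841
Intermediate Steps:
s(S) = S²
(-78 + s(7))² = (-78 + 7²)² = (-78 + 49)² = (-29)² = 841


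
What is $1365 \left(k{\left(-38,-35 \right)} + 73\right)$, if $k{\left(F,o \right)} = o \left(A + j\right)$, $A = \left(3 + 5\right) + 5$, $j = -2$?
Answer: $-425880$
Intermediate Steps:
$A = 13$ ($A = 8 + 5 = 13$)
$k{\left(F,o \right)} = 11 o$ ($k{\left(F,o \right)} = o \left(13 - 2\right) = o 11 = 11 o$)
$1365 \left(k{\left(-38,-35 \right)} + 73\right) = 1365 \left(11 \left(-35\right) + 73\right) = 1365 \left(-385 + 73\right) = 1365 \left(-312\right) = -425880$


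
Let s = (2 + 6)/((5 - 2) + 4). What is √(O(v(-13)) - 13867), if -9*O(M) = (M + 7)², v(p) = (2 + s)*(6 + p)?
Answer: 2*I*√3473 ≈ 117.86*I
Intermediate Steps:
s = 8/7 (s = 8/(3 + 4) = 8/7 ≈ 1.1429)
v(p) = 132/7 + 22*p/7 (v(p) = (2 + 8/7)*(6 + p) = 22*(6 + p)/7 = 132/7 + 22*p/7)
O(M) = -(7 + M)²/9 (O(M) = -(M + 7)²/9 = -(7 + M)²/9)
√(O(v(-13)) - 13867) = √(-(7 + (132/7 + (22/7)*(-13)))²/9 - 13867) = √(-(7 + (132/7 - 286/7))²/9 - 13867) = √(-(7 - 22)²/9 - 13867) = √(-⅑*(-15)² - 13867) = √(-⅑*225 - 13867) = √(-25 - 13867) = √(-13892) = 2*I*√3473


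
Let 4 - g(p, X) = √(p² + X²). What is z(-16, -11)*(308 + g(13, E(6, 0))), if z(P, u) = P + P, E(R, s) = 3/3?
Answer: -9984 + 32*√170 ≈ -9566.8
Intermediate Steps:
E(R, s) = 1 (E(R, s) = 3*(⅓) = 1)
z(P, u) = 2*P
g(p, X) = 4 - √(X² + p²) (g(p, X) = 4 - √(p² + X²) = 4 - √(X² + p²))
z(-16, -11)*(308 + g(13, E(6, 0))) = (2*(-16))*(308 + (4 - √(1² + 13²))) = -32*(308 + (4 - √(1 + 169))) = -32*(308 + (4 - √170)) = -32*(312 - √170) = -9984 + 32*√170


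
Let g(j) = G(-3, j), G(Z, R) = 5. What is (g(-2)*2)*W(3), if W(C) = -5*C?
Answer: -150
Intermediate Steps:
g(j) = 5
(g(-2)*2)*W(3) = (5*2)*(-5*3) = 10*(-15) = -150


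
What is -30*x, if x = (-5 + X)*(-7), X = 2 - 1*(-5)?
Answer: 420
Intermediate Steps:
X = 7 (X = 2 + 5 = 7)
x = -14 (x = (-5 + 7)*(-7) = 2*(-7) = -14)
-30*x = -30*(-14) = 420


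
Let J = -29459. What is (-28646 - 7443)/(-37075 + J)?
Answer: 36089/66534 ≈ 0.54241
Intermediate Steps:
(-28646 - 7443)/(-37075 + J) = (-28646 - 7443)/(-37075 - 29459) = -36089/(-66534) = -36089*(-1/66534) = 36089/66534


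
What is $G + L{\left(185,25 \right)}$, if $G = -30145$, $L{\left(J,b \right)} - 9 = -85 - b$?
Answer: $-30246$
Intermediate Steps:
$L{\left(J,b \right)} = -76 - b$ ($L{\left(J,b \right)} = 9 - \left(85 + b\right) = -76 - b$)
$G + L{\left(185,25 \right)} = -30145 - 101 = -30246$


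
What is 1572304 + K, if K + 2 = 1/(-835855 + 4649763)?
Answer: 5996615176217/3813908 ≈ 1.5723e+6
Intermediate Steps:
K = -7627815/3813908 (K = -2 + 1/(-835855 + 4649763) = -2 + 1/3813908 = -7627815/3813908 ≈ -2.0000)
1572304 + K = 1572304 - 7627815/3813908 = 5996615176217/3813908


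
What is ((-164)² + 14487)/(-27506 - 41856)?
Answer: -41383/69362 ≈ -0.59662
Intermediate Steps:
((-164)² + 14487)/(-27506 - 41856) = (26896 + 14487)/(-69362) = 41383*(-1/69362) = -41383/69362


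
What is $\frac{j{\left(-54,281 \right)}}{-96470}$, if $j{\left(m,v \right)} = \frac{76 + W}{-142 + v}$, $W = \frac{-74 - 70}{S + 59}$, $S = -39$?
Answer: $- \frac{172}{33523325} \approx -5.1308 \cdot 10^{-6}$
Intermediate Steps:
$W = - \frac{36}{5}$ ($W = \frac{-74 - 70}{-39 + 59} = - \frac{144}{20} = \left(-144\right) \frac{1}{20} = - \frac{36}{5} \approx -7.2$)
$j{\left(m,v \right)} = \frac{344}{5 \left(-142 + v\right)}$ ($j{\left(m,v \right)} = \frac{76 - \frac{36}{5}}{-142 + v} = \frac{344}{5 \left(-142 + v\right)}$)
$\frac{j{\left(-54,281 \right)}}{-96470} = \frac{\frac{344}{5} \frac{1}{-142 + 281}}{-96470} = \frac{344}{5 \cdot 139} \left(- \frac{1}{96470}\right) = \frac{344}{5} \cdot \frac{1}{139} \left(- \frac{1}{96470}\right) = \frac{344}{695} \left(- \frac{1}{96470}\right) = - \frac{172}{33523325}$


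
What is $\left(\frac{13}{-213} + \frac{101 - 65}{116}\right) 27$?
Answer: $\frac{13860}{2059} \approx 6.7314$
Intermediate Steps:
$\left(\frac{13}{-213} + \frac{101 - 65}{116}\right) 27 = \left(13 \left(- \frac{1}{213}\right) + \left(101 - 65\right) \frac{1}{116}\right) 27 = \left(- \frac{13}{213} + 36 \cdot \frac{1}{116}\right) 27 = \left(- \frac{13}{213} + \frac{9}{29}\right) 27 = \frac{1540}{6177} \cdot 27 = \frac{13860}{2059}$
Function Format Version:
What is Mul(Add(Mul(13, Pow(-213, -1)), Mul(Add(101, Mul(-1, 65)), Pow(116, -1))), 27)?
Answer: Rational(13860, 2059) ≈ 6.7314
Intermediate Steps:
Mul(Add(Mul(13, Pow(-213, -1)), Mul(Add(101, Mul(-1, 65)), Pow(116, -1))), 27) = Mul(Add(Mul(13, Rational(-1, 213)), Mul(Add(101, -65), Rational(1, 116))), 27) = Mul(Add(Rational(-13, 213), Mul(36, Rational(1, 116))), 27) = Mul(Add(Rational(-13, 213), Rational(9, 29)), 27) = Mul(Rational(1540, 6177), 27) = Rational(13860, 2059)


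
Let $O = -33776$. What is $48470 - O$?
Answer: $82246$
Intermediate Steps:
$48470 - O = 48470 - -33776 = 48470 + 33776 = 82246$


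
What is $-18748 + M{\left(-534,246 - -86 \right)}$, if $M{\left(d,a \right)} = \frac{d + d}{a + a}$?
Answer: $- \frac{3112435}{166} \approx -18750.0$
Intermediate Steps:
$M{\left(d,a \right)} = \frac{d}{a}$ ($M{\left(d,a \right)} = \frac{2 d}{2 a} = 2 d \frac{1}{2 a} = \frac{d}{a}$)
$-18748 + M{\left(-534,246 - -86 \right)} = -18748 - \frac{534}{246 - -86} = -18748 - \frac{534}{246 + 86} = -18748 - \frac{534}{332} = -18748 - \frac{267}{166} = - \frac{3112435}{166}$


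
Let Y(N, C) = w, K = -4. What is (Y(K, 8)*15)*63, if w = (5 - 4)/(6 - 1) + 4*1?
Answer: 3969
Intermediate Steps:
w = 21/5 (w = 1/5 + 4 = 21/5 ≈ 4.2000)
Y(N, C) = 21/5
(Y(K, 8)*15)*63 = ((21/5)*15)*63 = 63*63 = 3969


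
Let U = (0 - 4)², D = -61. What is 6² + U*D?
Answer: -940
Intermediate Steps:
U = 16 (U = (-4)² = 16)
6² + U*D = 6² + 16*(-61) = 36 - 976 = -940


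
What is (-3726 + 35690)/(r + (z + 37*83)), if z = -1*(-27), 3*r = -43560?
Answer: -15982/5711 ≈ -2.7985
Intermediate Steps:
r = -14520 (r = (1/3)*(-43560) = -14520)
z = 27
(-3726 + 35690)/(r + (z + 37*83)) = (-3726 + 35690)/(-14520 + (27 + 37*83)) = 31964/(-14520 + (27 + 3071)) = 31964/(-14520 + 3098) = 31964/(-11422) = 31964*(-1/11422) = -15982/5711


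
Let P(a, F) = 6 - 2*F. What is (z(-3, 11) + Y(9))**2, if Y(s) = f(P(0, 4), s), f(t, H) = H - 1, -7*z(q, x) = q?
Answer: 3481/49 ≈ 71.041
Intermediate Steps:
z(q, x) = -q/7
f(t, H) = -1 + H
Y(s) = -1 + s
(z(-3, 11) + Y(9))**2 = (-1/7*(-3) + (-1 + 9))**2 = (3/7 + 8)**2 = (59/7)**2 = 3481/49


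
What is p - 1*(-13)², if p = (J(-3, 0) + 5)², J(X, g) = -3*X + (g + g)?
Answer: 27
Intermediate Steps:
J(X, g) = -3*X + 2*g
p = 196 (p = ((-3*(-3) + 2*0) + 5)² = ((9 + 0) + 5)² = (9 + 5)² = 14² = 196)
p - 1*(-13)² = 196 - 1*(-13)² = 196 - 1*169 = 196 - 169 = 27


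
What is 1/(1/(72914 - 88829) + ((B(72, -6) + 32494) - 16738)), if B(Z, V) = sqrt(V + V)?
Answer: 3990793501185/62878945193360821 - 506574450*I*sqrt(3)/62878945193360821 ≈ 6.3468e-5 - 1.3954e-8*I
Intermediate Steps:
B(Z, V) = sqrt(2)*sqrt(V) (B(Z, V) = sqrt(2*V) = sqrt(2)*sqrt(V))
1/(1/(72914 - 88829) + ((B(72, -6) + 32494) - 16738)) = 1/(1/(72914 - 88829) + ((sqrt(2)*sqrt(-6) + 32494) - 16738)) = 1/(1/(-15915) + ((sqrt(2)*(I*sqrt(6)) + 32494) - 16738)) = 1/(-1/15915 + ((2*I*sqrt(3) + 32494) - 16738)) = 1/(-1/15915 + ((32494 + 2*I*sqrt(3)) - 16738)) = 1/(-1/15915 + (15756 + 2*I*sqrt(3))) = 1/(250756739/15915 + 2*I*sqrt(3))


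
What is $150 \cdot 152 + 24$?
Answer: $22824$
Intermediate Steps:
$150 \cdot 152 + 24 = 22800 + 24 = 22824$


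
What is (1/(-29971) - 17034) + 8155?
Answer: -266112510/29971 ≈ -8879.0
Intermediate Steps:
(1/(-29971) - 17034) + 8155 = (-1/29971 - 17034) + 8155 = -510526015/29971 + 8155 = -266112510/29971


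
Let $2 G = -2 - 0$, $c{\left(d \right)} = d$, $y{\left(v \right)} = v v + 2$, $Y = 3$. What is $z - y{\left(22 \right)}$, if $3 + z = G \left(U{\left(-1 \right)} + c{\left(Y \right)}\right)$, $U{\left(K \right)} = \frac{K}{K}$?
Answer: $-493$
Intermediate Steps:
$y{\left(v \right)} = 2 + v^{2}$ ($y{\left(v \right)} = v^{2} + 2 = 2 + v^{2}$)
$U{\left(K \right)} = 1$
$G = -1$ ($G = \frac{-2 - 0}{2} = \frac{-2 + 0}{2} = \frac{1}{2} \left(-2\right) = -1$)
$z = -7$ ($z = -3 - \left(1 + 3\right) = -3 - 4 = -7$)
$z - y{\left(22 \right)} = -7 - \left(2 + 22^{2}\right) = -7 - \left(2 + 484\right) = -7 - 486 = -493$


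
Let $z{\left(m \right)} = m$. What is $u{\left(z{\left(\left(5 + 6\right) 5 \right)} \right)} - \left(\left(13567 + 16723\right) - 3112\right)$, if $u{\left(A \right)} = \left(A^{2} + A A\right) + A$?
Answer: $-21073$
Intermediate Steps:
$u{\left(A \right)} = A + 2 A^{2}$ ($u{\left(A \right)} = \left(A^{2} + A^{2}\right) + A = 2 A^{2} + A = A + 2 A^{2}$)
$u{\left(z{\left(\left(5 + 6\right) 5 \right)} \right)} - \left(\left(13567 + 16723\right) - 3112\right) = \left(5 + 6\right) 5 \left(1 + 2 \left(5 + 6\right) 5\right) - \left(\left(13567 + 16723\right) - 3112\right) = 11 \cdot 5 \left(1 + 2 \cdot 11 \cdot 5\right) - \left(30290 - 3112\right) = 55 \left(1 + 2 \cdot 55\right) - 27178 = 55 \left(1 + 110\right) - 27178 = 55 \cdot 111 - 27178 = 6105 - 27178 = -21073$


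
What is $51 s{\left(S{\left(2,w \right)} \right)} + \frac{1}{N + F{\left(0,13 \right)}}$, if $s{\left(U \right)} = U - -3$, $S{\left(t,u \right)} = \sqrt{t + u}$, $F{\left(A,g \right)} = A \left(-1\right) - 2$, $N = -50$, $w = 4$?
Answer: $\frac{7955}{52} + 51 \sqrt{6} \approx 277.9$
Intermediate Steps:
$F{\left(A,g \right)} = -2 - A$ ($F{\left(A,g \right)} = - A - 2 = -2 - A$)
$s{\left(U \right)} = 3 + U$ ($s{\left(U \right)} = U + 3 = 3 + U$)
$51 s{\left(S{\left(2,w \right)} \right)} + \frac{1}{N + F{\left(0,13 \right)}} = 51 \left(3 + \sqrt{2 + 4}\right) + \frac{1}{-50 - 2} = 51 \left(3 + \sqrt{6}\right) + \frac{1}{-50 + \left(-2 + 0\right)} = \left(153 + 51 \sqrt{6}\right) + \frac{1}{-50 - 2} = \left(153 + 51 \sqrt{6}\right) + \frac{1}{-52} = \left(153 + 51 \sqrt{6}\right) - \frac{1}{52} = \frac{7955}{52} + 51 \sqrt{6}$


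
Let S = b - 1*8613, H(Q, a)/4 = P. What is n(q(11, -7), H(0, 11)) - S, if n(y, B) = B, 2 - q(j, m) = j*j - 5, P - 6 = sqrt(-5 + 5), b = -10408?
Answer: 19045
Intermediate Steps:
P = 6 (P = 6 + sqrt(-5 + 5) = 6 + sqrt(0) = 6 + 0 = 6)
H(Q, a) = 24 (H(Q, a) = 4*6 = 24)
q(j, m) = 7 - j**2 (q(j, m) = 2 - (j*j - 5) = 2 - (j**2 - 5) = 2 - (-5 + j**2) = 2 + (5 - j**2) = 7 - j**2)
S = -19021 (S = -10408 - 1*8613 = -10408 - 8613 = -19021)
n(q(11, -7), H(0, 11)) - S = 24 - 1*(-19021) = 24 + 19021 = 19045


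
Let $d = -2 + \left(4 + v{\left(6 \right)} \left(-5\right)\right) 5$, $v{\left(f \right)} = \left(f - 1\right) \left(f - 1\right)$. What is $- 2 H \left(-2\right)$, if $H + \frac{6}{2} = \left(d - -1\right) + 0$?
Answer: $-2436$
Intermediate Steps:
$v{\left(f \right)} = \left(-1 + f\right)^{2}$ ($v{\left(f \right)} = \left(-1 + f\right) \left(-1 + f\right) = \left(-1 + f\right)^{2}$)
$d = -607$ ($d = -2 + \left(4 + \left(-1 + 6\right)^{2} \left(-5\right)\right) 5 = -2 + \left(4 + 5^{2} \left(-5\right)\right) 5 = -2 + \left(4 + 25 \left(-5\right)\right) 5 = -2 + \left(4 - 125\right) 5 = -2 - 605 = -607$)
$H = -609$ ($H = -3 + \left(\left(-607 - -1\right) + 0\right) = -3 + \left(\left(-607 + 1\right) + 0\right) = -3 + \left(-606 + 0\right) = -3 - 606 = -609$)
$- 2 H \left(-2\right) = \left(-2\right) \left(-609\right) \left(-2\right) = 1218 \left(-2\right) = -2436$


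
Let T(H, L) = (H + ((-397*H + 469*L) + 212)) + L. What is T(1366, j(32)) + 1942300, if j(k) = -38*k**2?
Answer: -16887064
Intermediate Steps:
T(H, L) = 212 - 396*H + 470*L (T(H, L) = (H + (212 - 397*H + 469*L)) + L = (212 - 396*H + 469*L) + L = 212 - 396*H + 470*L)
T(1366, j(32)) + 1942300 = (212 - 396*1366 + 470*(-38*32**2)) + 1942300 = (212 - 540936 + 470*(-38*1024)) + 1942300 = (212 - 540936 + 470*(-38912)) + 1942300 = (212 - 540936 - 18288640) + 1942300 = -18829364 + 1942300 = -16887064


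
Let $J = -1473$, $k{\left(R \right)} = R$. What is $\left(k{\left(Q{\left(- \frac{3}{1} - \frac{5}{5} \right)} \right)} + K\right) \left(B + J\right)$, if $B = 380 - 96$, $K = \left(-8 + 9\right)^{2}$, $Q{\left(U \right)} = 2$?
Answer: $-3567$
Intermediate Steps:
$K = 1$ ($K = 1^{2} = 1$)
$B = 284$ ($B = 380 - 96 = 284$)
$\left(k{\left(Q{\left(- \frac{3}{1} - \frac{5}{5} \right)} \right)} + K\right) \left(B + J\right) = \left(2 + 1\right) \left(284 - 1473\right) = 3 \left(-1189\right) = -3567$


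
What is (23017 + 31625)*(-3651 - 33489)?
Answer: -2029403880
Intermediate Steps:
(23017 + 31625)*(-3651 - 33489) = 54642*(-37140) = -2029403880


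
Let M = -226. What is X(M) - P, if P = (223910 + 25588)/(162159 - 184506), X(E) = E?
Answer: -533436/2483 ≈ -214.84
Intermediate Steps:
P = -27722/2483 (P = 249498/(-22347) = 249498*(-1/22347) = -27722/2483 ≈ -11.165)
X(M) - P = -226 - 1*(-27722/2483) = -226 + 27722/2483 = -533436/2483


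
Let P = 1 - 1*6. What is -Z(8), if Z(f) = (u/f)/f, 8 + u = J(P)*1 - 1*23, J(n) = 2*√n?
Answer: 31/64 - I*√5/32 ≈ 0.48438 - 0.069877*I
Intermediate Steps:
P = -5 (P = 1 - 6 = -5)
u = -31 + 2*I*√5 (u = -8 + ((2*√(-5))*1 - 1*23) = -8 + ((2*(I*√5))*1 - 23) = -8 + ((2*I*√5)*1 - 23) = -8 + (2*I*√5 - 23) = -8 + (-23 + 2*I*√5) = -31 + 2*I*√5 ≈ -31.0 + 4.4721*I)
Z(f) = (-31 + 2*I*√5)/f² (Z(f) = ((-31 + 2*I*√5)/f)/f = (-31 + 2*I*√5)/f²)
-Z(8) = -(-31 + 2*I*√5)/8² = -(-31 + 2*I*√5)/64 = -(-31/64 + I*√5/32) = 31/64 - I*√5/32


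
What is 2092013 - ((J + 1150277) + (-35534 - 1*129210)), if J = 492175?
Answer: 614305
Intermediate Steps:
2092013 - ((J + 1150277) + (-35534 - 1*129210)) = 2092013 - ((492175 + 1150277) + (-35534 - 1*129210)) = 2092013 - (1642452 + (-35534 - 129210)) = 2092013 - (1642452 - 164744) = 2092013 - 1*1477708 = 2092013 - 1477708 = 614305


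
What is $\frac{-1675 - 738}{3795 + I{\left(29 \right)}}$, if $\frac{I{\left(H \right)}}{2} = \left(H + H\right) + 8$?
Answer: $- \frac{2413}{3927} \approx -0.61446$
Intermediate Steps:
$I{\left(H \right)} = 16 + 4 H$ ($I{\left(H \right)} = 2 \left(\left(H + H\right) + 8\right) = 2 \left(2 H + 8\right) = 2 \left(8 + 2 H\right) = 16 + 4 H$)
$\frac{-1675 - 738}{3795 + I{\left(29 \right)}} = \frac{-1675 - 738}{3795 + \left(16 + 4 \cdot 29\right)} = - \frac{2413}{3795 + \left(16 + 116\right)} = - \frac{2413}{3795 + 132} = - \frac{2413}{3927}$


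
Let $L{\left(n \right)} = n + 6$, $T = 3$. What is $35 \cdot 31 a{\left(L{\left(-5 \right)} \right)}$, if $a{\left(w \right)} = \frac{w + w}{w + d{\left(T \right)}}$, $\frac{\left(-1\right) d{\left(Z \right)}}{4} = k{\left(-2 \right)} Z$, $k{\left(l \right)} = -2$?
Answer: $\frac{434}{5} \approx 86.8$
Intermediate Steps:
$L{\left(n \right)} = 6 + n$
$d{\left(Z \right)} = 8 Z$ ($d{\left(Z \right)} = - 4 \left(- 2 Z\right) = 8 Z$)
$a{\left(w \right)} = \frac{2 w}{24 + w}$ ($a{\left(w \right)} = \frac{w + w}{w + 8 \cdot 3} = \frac{2 w}{w + 24} = \frac{2 w}{24 + w}$)
$35 \cdot 31 a{\left(L{\left(-5 \right)} \right)} = 35 \cdot 31 \frac{2 \left(6 - 5\right)}{24 + \left(6 - 5\right)} = 1085 \cdot 2 \cdot 1 \frac{1}{24 + 1} = 1085 \cdot 2 \cdot 1 \cdot \frac{1}{25} = 1085 \cdot \frac{2}{25} = \frac{434}{5}$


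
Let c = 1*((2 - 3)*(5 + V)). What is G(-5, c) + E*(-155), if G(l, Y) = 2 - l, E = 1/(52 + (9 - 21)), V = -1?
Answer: 25/8 ≈ 3.1250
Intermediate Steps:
E = 1/40 (E = 1/(52 - 12) = 1/40 ≈ 0.025000)
c = -4 (c = 1*((2 - 3)*(5 - 1)) = 1*(-1*4) = 1*(-4) = -4)
G(-5, c) + E*(-155) = (2 - 1*(-5)) + (1/40)*(-155) = (2 + 5) - 31/8 = 7 - 31/8 = 25/8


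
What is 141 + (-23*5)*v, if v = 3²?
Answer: -894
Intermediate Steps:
v = 9
141 + (-23*5)*v = 141 - 23*5*9 = 141 - 115*9 = 141 - 1035 = -894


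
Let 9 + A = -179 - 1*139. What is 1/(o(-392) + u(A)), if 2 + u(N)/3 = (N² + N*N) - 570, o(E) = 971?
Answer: 1/640829 ≈ 1.5605e-6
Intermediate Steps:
A = -327 (A = -9 + (-179 - 1*139) = -9 + (-179 - 139) = -9 - 318 = -327)
u(N) = -1716 + 6*N² (u(N) = -6 + 3*((N² + N*N) - 570) = -6 + 3*((N² + N²) - 570) = -6 + 3*(2*N² - 570) = -6 + 3*(-570 + 2*N²) = -6 + (-1710 + 6*N²) = -1716 + 6*N²)
1/(o(-392) + u(A)) = 1/(971 + (-1716 + 6*(-327)²)) = 1/(971 + (-1716 + 6*106929)) = 1/(971 + (-1716 + 641574)) = 1/(971 + 639858) = 1/640829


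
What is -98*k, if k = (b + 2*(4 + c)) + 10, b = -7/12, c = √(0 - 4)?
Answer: -10241/6 - 392*I ≈ -1706.8 - 392.0*I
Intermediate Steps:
c = 2*I (c = √(-4) = 2*I ≈ 2.0*I)
b = -7/12 (b = -7*1/12 = -7/12 ≈ -0.58333)
k = 209/12 + 4*I (k = (-7/12 + 2*(4 + 2*I)) + 10 = (-7/12 + (8 + 4*I)) + 10 = (89/12 + 4*I) + 10 = 209/12 + 4*I ≈ 17.417 + 4.0*I)
-98*k = -98*(209/12 + 4*I) = -10241/6 - 392*I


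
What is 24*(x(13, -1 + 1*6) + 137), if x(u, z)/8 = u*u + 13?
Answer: 38232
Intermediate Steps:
x(u, z) = 104 + 8*u² (x(u, z) = 8*(u*u + 13) = 8*(u² + 13) = 8*(13 + u²) = 104 + 8*u²)
24*(x(13, -1 + 1*6) + 137) = 24*((104 + 8*13²) + 137) = 24*((104 + 8*169) + 137) = 24*((104 + 1352) + 137) = 24*(1456 + 137) = 24*1593 = 38232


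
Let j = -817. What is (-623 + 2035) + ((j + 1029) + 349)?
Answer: 1973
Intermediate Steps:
(-623 + 2035) + ((j + 1029) + 349) = (-623 + 2035) + ((-817 + 1029) + 349) = 1412 + (212 + 349) = 1412 + 561 = 1973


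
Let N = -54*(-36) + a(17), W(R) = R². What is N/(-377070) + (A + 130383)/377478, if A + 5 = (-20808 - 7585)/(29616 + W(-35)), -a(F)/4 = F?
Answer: 27673021956113/81292095336590 ≈ 0.34041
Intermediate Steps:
a(F) = -4*F
N = 1876 (N = -54*(-36) - 4*17 = 1944 - 68 = 1876)
A = -182598/30841 (A = -5 + (-20808 - 7585)/(29616 + (-35)²) = -5 - 28393/(29616 + 1225) = -5 - 28393/30841 = -182598/30841 ≈ -5.9206)
N/(-377070) + (A + 130383)/377478 = 1876/(-377070) + (-182598/30841 + 130383)/377478 = 1876*(-1/377070) + (4020959505/30841)*(1/377478) = -938/188535 + 1340319835/3880599666 = 27673021956113/81292095336590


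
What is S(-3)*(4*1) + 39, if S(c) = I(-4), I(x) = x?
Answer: 23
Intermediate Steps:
S(c) = -4
S(-3)*(4*1) + 39 = -16 + 39 = 23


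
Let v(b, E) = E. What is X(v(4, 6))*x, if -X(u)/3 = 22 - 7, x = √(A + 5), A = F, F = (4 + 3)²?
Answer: -135*√6 ≈ -330.68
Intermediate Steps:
F = 49 (F = 7² = 49)
A = 49
x = 3*√6 (x = √(49 + 5) = √54 = 3*√6 ≈ 7.3485)
X(u) = -45 (X(u) = -3*(22 - 7) = -3*15 = -45)
X(v(4, 6))*x = -135*√6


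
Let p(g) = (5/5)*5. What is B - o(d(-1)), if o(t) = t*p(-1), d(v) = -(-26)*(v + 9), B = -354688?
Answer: -355728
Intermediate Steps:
d(v) = 234 + 26*v (d(v) = -(-26)*(9 + v) = -(-234 - 26*v) = 234 + 26*v)
p(g) = 5 (p(g) = (5*(1/5))*5 = 1*5 = 5)
o(t) = 5*t (o(t) = t*5 = 5*t)
B - o(d(-1)) = -354688 - 5*(234 + 26*(-1)) = -354688 - 5*(234 - 26) = -354688 - 5*208 = -354688 - 1*1040 = -354688 - 1040 = -355728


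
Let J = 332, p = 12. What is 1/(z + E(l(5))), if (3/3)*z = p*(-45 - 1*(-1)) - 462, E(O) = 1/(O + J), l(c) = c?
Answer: -337/333629 ≈ -0.0010101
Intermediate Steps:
E(O) = 1/(332 + O) (E(O) = 1/(O + 332) = 1/(332 + O))
z = -990 (z = 12*(-45 - 1*(-1)) - 462 = 12*(-45 + 1) - 462 = 12*(-44) - 462 = -528 - 462 = -990)
1/(z + E(l(5))) = 1/(-990 + 1/(332 + 5)) = 1/(-990 + 1/337) = 1/(-333629/337) = -337/333629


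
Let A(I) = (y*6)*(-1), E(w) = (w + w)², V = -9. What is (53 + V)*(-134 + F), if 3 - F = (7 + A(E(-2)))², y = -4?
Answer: -48048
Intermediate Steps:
E(w) = 4*w² (E(w) = (2*w)² = 4*w²)
A(I) = 24 (A(I) = -4*6*(-1) = -24*(-1) = 24)
F = -958 (F = 3 - (7 + 24)² = 3 - 1*31² = 3 - 1*961 = 3 - 961 = -958)
(53 + V)*(-134 + F) = (53 - 9)*(-134 - 958) = 44*(-1092) = -48048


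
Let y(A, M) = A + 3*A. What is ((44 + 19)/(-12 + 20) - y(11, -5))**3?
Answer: -24137569/512 ≈ -47144.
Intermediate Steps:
y(A, M) = 4*A
((44 + 19)/(-12 + 20) - y(11, -5))**3 = ((44 + 19)/(-12 + 20) - 4*11)**3 = (63/8 - 1*44)**3 = (63*(1/8) - 44)**3 = (63/8 - 44)**3 = (-289/8)**3 = -24137569/512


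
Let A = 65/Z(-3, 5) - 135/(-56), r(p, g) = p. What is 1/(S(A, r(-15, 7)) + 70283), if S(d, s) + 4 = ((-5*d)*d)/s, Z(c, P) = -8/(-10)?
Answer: 9408/683134057 ≈ 1.3772e-5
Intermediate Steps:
Z(c, P) = 4/5 (Z(c, P) = -8*(-1/10) = 4/5)
A = 4685/56 (A = 65/(4/5) - 135/(-56) = 65*(5/4) - 135*(-1/56) = 325/4 + 135/56 = 4685/56 ≈ 83.661)
S(d, s) = -4 - 5*d**2/s (S(d, s) = -4 + ((-5*d)*d)/s = -4 + (-5*d**2)/s = -4 - 5*d**2/s)
1/(S(A, r(-15, 7)) + 70283) = 1/((-4 - 5*(4685/56)**2/(-15)) + 70283) = 1/((-4 - 5*21949225/3136*(-1/15)) + 70283) = 1/((-4 + 21949225/9408) + 70283) = 1/(21911593/9408 + 70283) = 1/(683134057/9408) = 9408/683134057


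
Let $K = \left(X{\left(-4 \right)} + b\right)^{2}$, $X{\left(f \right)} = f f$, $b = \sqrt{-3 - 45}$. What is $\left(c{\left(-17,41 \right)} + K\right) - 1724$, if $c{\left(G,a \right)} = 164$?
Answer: $-1352 + 128 i \sqrt{3} \approx -1352.0 + 221.7 i$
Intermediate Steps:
$b = 4 i \sqrt{3}$ ($b = \sqrt{-48} = 4 i \sqrt{3} \approx 6.9282 i$)
$X{\left(f \right)} = f^{2}$
$K = \left(16 + 4 i \sqrt{3}\right)^{2}$ ($K = \left(\left(-4\right)^{2} + 4 i \sqrt{3}\right)^{2} = \left(16 + 4 i \sqrt{3}\right)^{2} \approx 208.0 + 221.7 i$)
$\left(c{\left(-17,41 \right)} + K\right) - 1724 = \left(164 + \left(208 + 128 i \sqrt{3}\right)\right) - 1724 = \left(372 + 128 i \sqrt{3}\right) - 1724 = -1352 + 128 i \sqrt{3}$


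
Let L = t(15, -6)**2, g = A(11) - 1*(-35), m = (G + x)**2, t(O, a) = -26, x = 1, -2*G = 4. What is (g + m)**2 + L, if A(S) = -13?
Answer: 1205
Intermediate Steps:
G = -2 (G = -1/2*4 = -2)
m = 1 (m = (-2 + 1)**2 = (-1)**2 = 1)
g = 22 (g = -13 - 1*(-35) = -13 + 35 = 22)
L = 676 (L = (-26)**2 = 676)
(g + m)**2 + L = (22 + 1)**2 + 676 = 23**2 + 676 = 529 + 676 = 1205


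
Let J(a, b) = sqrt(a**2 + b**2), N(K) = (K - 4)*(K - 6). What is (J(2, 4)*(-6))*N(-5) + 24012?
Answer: 24012 - 1188*sqrt(5) ≈ 21356.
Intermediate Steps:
N(K) = (-6 + K)*(-4 + K) (N(K) = (-4 + K)*(-6 + K) = (-6 + K)*(-4 + K))
(J(2, 4)*(-6))*N(-5) + 24012 = (sqrt(2**2 + 4**2)*(-6))*(24 + (-5)**2 - 10*(-5)) + 24012 = (sqrt(4 + 16)*(-6))*(24 + 25 + 50) + 24012 = (sqrt(20)*(-6))*99 + 24012 = ((2*sqrt(5))*(-6))*99 + 24012 = -12*sqrt(5)*99 + 24012 = -1188*sqrt(5) + 24012 = 24012 - 1188*sqrt(5)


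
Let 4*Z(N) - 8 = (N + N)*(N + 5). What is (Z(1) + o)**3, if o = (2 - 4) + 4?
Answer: 343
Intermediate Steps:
o = 2 (o = -2 + 4 = 2)
Z(N) = 2 + N*(5 + N)/2 (Z(N) = 2 + ((N + N)*(N + 5))/4 = 2 + ((2*N)*(5 + N))/4 = 2 + (2*N*(5 + N))/4 = 2 + N*(5 + N)/2)
(Z(1) + o)**3 = ((2 + (1/2)*1**2 + (5/2)*1) + 2)**3 = ((2 + (1/2)*1 + 5/2) + 2)**3 = ((2 + 1/2 + 5/2) + 2)**3 = (5 + 2)**3 = 7**3 = 343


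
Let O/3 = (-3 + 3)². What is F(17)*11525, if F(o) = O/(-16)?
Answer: 0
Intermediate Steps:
O = 0 (O = 3*(-3 + 3)² = 3*0² = 3*0 = 0)
F(o) = 0 (F(o) = 0/(-16) = 0*(-1/16) = 0)
F(17)*11525 = 0*11525 = 0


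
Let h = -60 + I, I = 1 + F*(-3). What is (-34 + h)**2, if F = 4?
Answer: 11025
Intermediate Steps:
I = -11 (I = 1 + 4*(-3) = 1 - 12 = -11)
h = -71 (h = -60 - 11 = -71)
(-34 + h)**2 = (-34 - 71)**2 = (-105)**2 = 11025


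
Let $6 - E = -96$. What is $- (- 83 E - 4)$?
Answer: $8470$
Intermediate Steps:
$E = 102$ ($E = 6 - -96 = 6 + 96 = 102$)
$- (- 83 E - 4) = - (\left(-83\right) 102 - 4) = - (-8466 - 4) = \left(-1\right) \left(-8470\right) = 8470$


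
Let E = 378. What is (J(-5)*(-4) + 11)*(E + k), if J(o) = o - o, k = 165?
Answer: 5973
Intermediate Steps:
J(o) = 0
(J(-5)*(-4) + 11)*(E + k) = (0*(-4) + 11)*(378 + 165) = (0 + 11)*543 = 11*543 = 5973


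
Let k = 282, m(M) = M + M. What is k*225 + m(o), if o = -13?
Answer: 63424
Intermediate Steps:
m(M) = 2*M
k*225 + m(o) = 282*225 + 2*(-13) = 63450 - 26 = 63424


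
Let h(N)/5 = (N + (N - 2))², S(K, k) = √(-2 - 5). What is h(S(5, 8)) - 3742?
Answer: -3862 - 40*I*√7 ≈ -3862.0 - 105.83*I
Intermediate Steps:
S(K, k) = I*√7 (S(K, k) = √(-7) = I*√7)
h(N) = 5*(-2 + 2*N)² (h(N) = 5*(N + (N - 2))² = 5*(N + (-2 + N))² = 5*(-2 + 2*N)²)
h(S(5, 8)) - 3742 = 20*(-1 + I*√7)² - 3742 = -3742 + 20*(-1 + I*√7)²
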